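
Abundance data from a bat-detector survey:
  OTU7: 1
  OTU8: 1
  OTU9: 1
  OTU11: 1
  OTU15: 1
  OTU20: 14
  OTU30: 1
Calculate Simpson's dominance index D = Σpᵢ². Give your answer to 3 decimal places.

Total N = 1+1+1+1+1+14+1 = 20, so the proportions are 0.05, 0.05, 0.05, 0.05, 0.05, 0.7, 0.05 (working shown to 5 dp, full precision carried).
D = 0.05² + 0.05² + 0.05² + 0.05² + 0.05² + 0.7² + 0.05² = 0.00250 + 0.00250 + 0.00250 + 0.00250 + 0.00250 + 0.49000 + 0.00250 = 0.50500.
To 3 decimal places, D = 0.505.

0.505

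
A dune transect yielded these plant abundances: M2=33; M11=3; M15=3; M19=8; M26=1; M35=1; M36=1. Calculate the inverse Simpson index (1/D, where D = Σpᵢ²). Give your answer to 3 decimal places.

Total N = 33+3+3+8+1+1+1 = 50, so the proportions are 0.66, 0.06, 0.06, 0.16, 0.02, 0.02, 0.02 (working shown to 6 dp, full precision carried).
D = 0.66² + 0.06² + 0.06² + 0.16² + 0.02² + 0.02² + 0.02² = 0.435600 + 0.003600 + 0.003600 + 0.025600 + 0.000400 + 0.000400 + 0.000400 = 0.469600.
So 1/D = 2.12947, i.e. 2.129 to 3 decimal places.

2.129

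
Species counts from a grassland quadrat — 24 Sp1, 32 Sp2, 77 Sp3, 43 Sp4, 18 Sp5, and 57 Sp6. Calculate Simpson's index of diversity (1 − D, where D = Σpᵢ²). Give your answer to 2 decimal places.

0.79

Total N = 24+32+77+43+18+57 = 251, so the proportions are 0.0956, 0.1275, 0.3068, 0.1713, 0.0717, 0.2271 (working shown to 4 dp, full precision carried).
D = 0.0956² + 0.1275² + 0.3068² + 0.1713² + 0.0717² + 0.2271² = 0.0091 + 0.0163 + 0.0941 + 0.0293 + 0.0051 + 0.0516 = 0.2056.
So 1 − D = 0.7944, i.e. 0.79 to 2 decimal places.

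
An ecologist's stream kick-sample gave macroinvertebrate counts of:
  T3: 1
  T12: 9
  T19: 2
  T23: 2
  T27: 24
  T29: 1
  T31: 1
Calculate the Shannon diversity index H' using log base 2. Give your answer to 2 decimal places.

1.76

Total N = 1+9+2+2+24+1+1 = 40, so the proportions are 0.025, 0.225, 0.05, 0.05, 0.6, 0.025, 0.025 (working shown to 4 dp, full precision carried).
Each pᵢ log₂ pᵢ term: 0.025×(-5.3219)=-0.1330, 0.225×(-2.1520)=-0.4842, 0.05×(-4.3219)=-0.2161, 0.05×(-4.3219)=-0.2161, 0.6×(-0.7370)=-0.4422, 0.025×(-5.3219)=-0.1330, 0.025×(-5.3219)=-0.1330.
Sum = -1.7577, so H' = 1.76.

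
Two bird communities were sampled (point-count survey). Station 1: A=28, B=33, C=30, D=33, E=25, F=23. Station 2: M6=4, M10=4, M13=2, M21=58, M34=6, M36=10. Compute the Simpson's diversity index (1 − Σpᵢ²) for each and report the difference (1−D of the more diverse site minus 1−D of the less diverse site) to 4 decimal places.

Station 1: N=172, proportions 0.162791, 0.19186, 0.174419, 0.19186, 0.145349, 0.133721, giving 1−D = 0.830449 (working shown to 6 dp, full precision carried).
Station 2: N=84, proportions 0.047619, 0.047619, 0.02381, 0.690476, 0.071429, 0.119048, giving 1−D = 0.498866.
Difference = |0.830449 − 0.498866| = 0.331583, i.e. 0.3316 to 4 decimal places.

0.3316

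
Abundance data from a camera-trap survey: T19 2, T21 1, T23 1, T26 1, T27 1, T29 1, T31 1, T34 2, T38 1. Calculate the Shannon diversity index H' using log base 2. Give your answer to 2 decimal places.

Total N = 2+1+1+1+1+1+1+2+1 = 11, so the proportions are 0.1818, 0.0909, 0.0909, 0.0909, 0.0909, 0.0909, 0.0909, 0.1818, 0.0909 (working shown to 4 dp, full precision carried).
Each pᵢ log₂ pᵢ term: 0.1818×(-2.4594)=-0.4472, 0.0909×(-3.4594)=-0.3145, 0.0909×(-3.4594)=-0.3145, 0.0909×(-3.4594)=-0.3145, 0.0909×(-3.4594)=-0.3145, 0.0909×(-3.4594)=-0.3145, 0.0909×(-3.4594)=-0.3145, 0.1818×(-2.4594)=-0.4472, 0.0909×(-3.4594)=-0.3145.
Sum = -3.0958, so H' = 3.10.

3.10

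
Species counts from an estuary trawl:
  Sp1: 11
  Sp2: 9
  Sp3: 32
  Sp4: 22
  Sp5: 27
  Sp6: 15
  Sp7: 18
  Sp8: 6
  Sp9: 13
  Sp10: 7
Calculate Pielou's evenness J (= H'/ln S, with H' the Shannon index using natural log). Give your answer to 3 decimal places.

0.944

Total N = 11+9+32+22+27+15+18+6+13+7 = 160, so the proportions are 0.06875, 0.05625, 0.2, 0.1375, 0.16875, 0.09375, 0.1125, 0.0375, 0.08125, 0.04375 (working shown to 5 dp, full precision carried).
H' = −Σ pᵢ ln pᵢ = −((-0.18406) + (-0.16188) + (-0.32189) + (-0.27282) + (-0.30026) + (-0.22192) + (-0.24579) + (-0.12313) + (-0.20396) + (-0.13691)) = 2.17261.
With S = 10 species, ln S = 2.30259, so J = 2.17261/2.30259 = 0.94355, i.e. 0.944 to 3 decimal places.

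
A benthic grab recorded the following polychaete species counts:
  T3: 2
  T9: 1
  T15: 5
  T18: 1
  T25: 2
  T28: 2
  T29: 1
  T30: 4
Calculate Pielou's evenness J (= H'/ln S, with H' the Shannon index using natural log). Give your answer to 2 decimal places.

Total N = 2+1+5+1+2+2+1+4 = 18, so the proportions are 0.1111, 0.0556, 0.2778, 0.0556, 0.1111, 0.1111, 0.0556, 0.2222 (working shown to 4 dp, full precision carried).
H' = −Σ pᵢ ln pᵢ = −((-0.2441) + (-0.1606) + (-0.3558) + (-0.1606) + (-0.2441) + (-0.2441) + (-0.1606) + (-0.3342)) = 1.9042.
With S = 8 species, ln S = 2.0794, so J = 1.9042/2.0794 = 0.9157, i.e. 0.92 to 2 decimal places.

0.92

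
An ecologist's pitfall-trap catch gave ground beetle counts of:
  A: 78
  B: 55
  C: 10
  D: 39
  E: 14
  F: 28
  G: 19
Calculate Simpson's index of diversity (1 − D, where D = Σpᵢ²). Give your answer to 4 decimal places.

Total N = 78+55+10+39+14+28+19 = 243, so the proportions are 0.320988, 0.226337, 0.041152, 0.160494, 0.057613, 0.115226, 0.078189 (working shown to 6 dp, full precision carried).
D = 0.320988² + 0.226337² + 0.041152² + 0.160494² + 0.057613² + 0.115226² + 0.078189² = 0.103033 + 0.051229 + 0.001694 + 0.025758 + 0.003319 + 0.013277 + 0.006114 = 0.204423.
So 1 − D = 0.795577, i.e. 0.7956 to 4 decimal places.

0.7956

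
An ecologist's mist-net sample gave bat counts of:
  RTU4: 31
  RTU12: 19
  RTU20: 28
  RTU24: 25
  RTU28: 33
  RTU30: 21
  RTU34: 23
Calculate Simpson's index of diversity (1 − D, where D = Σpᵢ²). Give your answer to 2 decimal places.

Total N = 31+19+28+25+33+21+23 = 180, so the proportions are 0.1722, 0.1056, 0.1556, 0.1389, 0.1833, 0.1167, 0.1278 (working shown to 4 dp, full precision carried).
D = 0.1722² + 0.1056² + 0.1556² + 0.1389² + 0.1833² + 0.1167² + 0.1278² = 0.0297 + 0.0111 + 0.0242 + 0.0193 + 0.0336 + 0.0136 + 0.0163 = 0.1478.
So 1 − D = 0.8522, i.e. 0.85 to 2 decimal places.

0.85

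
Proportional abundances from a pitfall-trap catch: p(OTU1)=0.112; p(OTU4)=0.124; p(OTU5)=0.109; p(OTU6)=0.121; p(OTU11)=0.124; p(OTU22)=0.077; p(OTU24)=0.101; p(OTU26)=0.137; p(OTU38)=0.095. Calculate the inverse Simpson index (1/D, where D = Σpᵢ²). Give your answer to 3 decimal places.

D = 0.112² + 0.124² + 0.109² + 0.121² + 0.124² + 0.077² + 0.101² + 0.137² + 0.095² = 0.0125440 + 0.0153760 + 0.0118810 + 0.0146410 + 0.0153760 + 0.0059290 + 0.0102010 + 0.0187690 + 0.0090250 = 0.1137420 (working shown to 7 dp, full precision carried).
So 1/D = 8.79183, i.e. 8.792 to 3 decimal places.

8.792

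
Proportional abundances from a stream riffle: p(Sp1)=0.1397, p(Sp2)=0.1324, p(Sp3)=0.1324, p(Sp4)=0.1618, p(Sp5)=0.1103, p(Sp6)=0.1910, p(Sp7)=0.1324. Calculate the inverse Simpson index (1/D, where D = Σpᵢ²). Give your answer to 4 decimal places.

D = 0.1397² + 0.1324² + 0.1324² + 0.1618² + 0.1103² + 0.191² + 0.1324² = 0.01951609 + 0.01752976 + 0.01752976 + 0.02617924 + 0.01216609 + 0.03648100 + 0.01752976 = 0.14693170 (working shown to 8 dp, full precision carried).
So 1/D = 6.805883, i.e. 6.8059 to 4 decimal places.

6.8059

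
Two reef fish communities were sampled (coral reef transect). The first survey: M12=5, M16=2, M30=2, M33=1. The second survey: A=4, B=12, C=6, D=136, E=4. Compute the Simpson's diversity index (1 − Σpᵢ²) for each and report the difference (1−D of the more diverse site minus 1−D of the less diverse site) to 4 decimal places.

The first survey: N=10, proportions 0.5, 0.2, 0.2, 0.1, giving 1−D = 0.660000 (working shown to 6 dp, full precision carried).
The second survey: N=162, proportions 0.024691, 0.074074, 0.037037, 0.839506, 0.024691, giving 1−D = 0.287151.
Difference = |0.660000 − 0.287151| = 0.372849, i.e. 0.3728 to 4 decimal places.

0.3728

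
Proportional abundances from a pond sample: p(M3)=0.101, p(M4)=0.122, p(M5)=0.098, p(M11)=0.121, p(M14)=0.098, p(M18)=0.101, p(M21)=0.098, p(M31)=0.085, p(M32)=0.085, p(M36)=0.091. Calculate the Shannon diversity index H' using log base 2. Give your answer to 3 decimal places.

3.312

Each pᵢ log₂ pᵢ term (working shown to 5 dp, full precision carried): 0.101×(-3.30757)=-0.33406, 0.122×(-3.03505)=-0.37028, 0.098×(-3.35107)=-0.32841, 0.121×(-3.04692)=-0.36868, 0.098×(-3.35107)=-0.32841, 0.101×(-3.30757)=-0.33406, 0.098×(-3.35107)=-0.32841, 0.085×(-3.55639)=-0.30229, 0.085×(-3.55639)=-0.30229, 0.091×(-3.45799)=-0.31468.
Sum = -3.31156, so H' = 3.312.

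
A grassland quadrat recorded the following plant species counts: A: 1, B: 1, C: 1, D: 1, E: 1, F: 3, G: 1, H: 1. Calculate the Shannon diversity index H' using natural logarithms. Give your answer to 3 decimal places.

1.973

Total N = 1+1+1+1+1+3+1+1 = 10, so the proportions are 0.1, 0.1, 0.1, 0.1, 0.1, 0.3, 0.1, 0.1 (working shown to 5 dp, full precision carried).
Each pᵢ ln pᵢ term: 0.1×(-2.30259)=-0.23026, 0.1×(-2.30259)=-0.23026, 0.1×(-2.30259)=-0.23026, 0.1×(-2.30259)=-0.23026, 0.1×(-2.30259)=-0.23026, 0.3×(-1.20397)=-0.36119, 0.1×(-2.30259)=-0.23026, 0.1×(-2.30259)=-0.23026.
Sum = -1.97300, so H' = 1.973.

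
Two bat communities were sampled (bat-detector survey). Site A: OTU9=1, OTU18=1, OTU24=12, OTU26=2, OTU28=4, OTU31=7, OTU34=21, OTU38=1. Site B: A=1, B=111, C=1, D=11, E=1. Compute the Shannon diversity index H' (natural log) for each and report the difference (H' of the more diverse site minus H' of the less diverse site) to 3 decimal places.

Site A: N=49, proportions 0.02041, 0.02041, 0.2449, 0.04082, 0.08163, 0.14286, 0.42857, 0.02041, giving H' = 1.55903 (working shown to 5 dp, full precision carried).
Site B: N=125, proportions 0.008, 0.888, 0.008, 0.088, 0.008, giving H' = 0.43524.
Difference = |1.55903 − 0.43524| = 1.12379, i.e. 1.124 to 3 decimal places.

1.124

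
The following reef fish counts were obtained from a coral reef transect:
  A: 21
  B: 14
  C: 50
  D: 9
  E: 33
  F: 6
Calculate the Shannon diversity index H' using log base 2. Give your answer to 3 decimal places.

2.256

Total N = 21+14+50+9+33+6 = 133, so the proportions are 0.157895, 0.105263, 0.37594, 0.067669, 0.24812, 0.045113 (working shown to 6 dp, full precision carried).
Each pᵢ log₂ pᵢ term: 0.157895×(-2.662965)=-0.420468, 0.105263×(-3.247928)=-0.341887, 0.37594×(-1.411426)=-0.530611, 0.067669×(-3.885357)=-0.262919, 0.24812×(-2.010888)=-0.498942, 0.045113×(-4.470320)=-0.201669.
Sum = -2.256496, so H' = 2.256.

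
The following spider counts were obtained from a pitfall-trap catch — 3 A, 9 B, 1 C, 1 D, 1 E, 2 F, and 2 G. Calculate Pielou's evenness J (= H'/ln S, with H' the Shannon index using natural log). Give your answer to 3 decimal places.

0.814

Total N = 3+9+1+1+1+2+2 = 19, so the proportions are 0.15789, 0.47368, 0.05263, 0.05263, 0.05263, 0.10526, 0.10526 (working shown to 5 dp, full precision carried).
H' = −Σ pᵢ ln pᵢ = −((-0.29145) + (-0.35394) + (-0.15497) + (-0.15497) + (-0.15497) + (-0.23698) + (-0.23698)) = 1.58426.
With S = 7 species, ln S = 1.94591, so J = 1.58426/1.94591 = 0.81415, i.e. 0.814 to 3 decimal places.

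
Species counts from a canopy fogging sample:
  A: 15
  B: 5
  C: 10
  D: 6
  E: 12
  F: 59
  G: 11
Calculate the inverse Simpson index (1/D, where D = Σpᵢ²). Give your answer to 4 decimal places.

Total N = 15+5+10+6+12+59+11 = 118, so the proportions are 0.12711864, 0.04237288, 0.08474576, 0.05084746, 0.10169492, 0.5, 0.09322034 (working shown to 8 dp, full precision carried).
D = 0.12711864² + 0.04237288² + 0.08474576² + 0.05084746² + 0.10169492² + 0.5² + 0.09322034² = 0.01615915 + 0.00179546 + 0.00718184 + 0.00258546 + 0.01034186 + 0.25000000 + 0.00869003 = 0.29675381.
So 1/D = 3.369797, i.e. 3.3698 to 4 decimal places.

3.3698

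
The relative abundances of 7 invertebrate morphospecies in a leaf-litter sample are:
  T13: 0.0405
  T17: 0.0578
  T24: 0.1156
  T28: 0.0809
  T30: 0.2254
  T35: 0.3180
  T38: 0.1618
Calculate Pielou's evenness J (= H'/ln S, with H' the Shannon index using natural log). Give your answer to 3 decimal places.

H' = −Σ pᵢ ln pᵢ = −((-0.12986) + (-0.16477) + (-0.24942) + (-0.20343) + (-0.33582) + (-0.36433) + (-0.29470)) = 1.74234 (working shown to 5 dp, full precision carried).
With S = 7 species, ln S = 1.94591, so J = 1.74234/1.94591 = 0.89538, i.e. 0.895 to 3 decimal places.

0.895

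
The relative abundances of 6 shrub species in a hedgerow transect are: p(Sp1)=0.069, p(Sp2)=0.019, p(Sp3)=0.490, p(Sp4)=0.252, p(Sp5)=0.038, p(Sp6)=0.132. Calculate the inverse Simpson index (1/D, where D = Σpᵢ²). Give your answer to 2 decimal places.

3.05

D = 0.069² + 0.019² + 0.49² + 0.252² + 0.038² + 0.132² = 0.00476 + 0.00036 + 0.24010 + 0.06350 + 0.00144 + 0.01742 = 0.32759 (working shown to 5 dp, full precision carried).
So 1/D = 3.0526, i.e. 3.05 to 2 decimal places.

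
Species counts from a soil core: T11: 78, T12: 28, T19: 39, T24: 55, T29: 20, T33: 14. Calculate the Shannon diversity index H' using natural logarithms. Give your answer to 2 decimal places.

Total N = 78+28+39+55+20+14 = 234, so the proportions are 0.3333, 0.1197, 0.1667, 0.235, 0.0855, 0.0598 (working shown to 4 dp, full precision carried).
Each pᵢ ln pᵢ term: 0.3333×(-1.0986)=-0.3662, 0.1197×(-2.1231)=-0.2540, 0.1667×(-1.7918)=-0.2986, 0.235×(-1.4480)=-0.3403, 0.0855×(-2.4596)=-0.2102, 0.0598×(-2.8163)=-0.1685.
Sum = -1.6379, so H' = 1.64.

1.64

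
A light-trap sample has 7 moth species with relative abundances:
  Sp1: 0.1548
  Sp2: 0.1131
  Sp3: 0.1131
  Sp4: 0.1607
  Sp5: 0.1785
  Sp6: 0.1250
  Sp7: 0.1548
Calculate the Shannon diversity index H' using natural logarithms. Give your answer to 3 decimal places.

1.932

Each pᵢ ln pᵢ term (working shown to 5 dp, full precision carried): 0.1548×(-1.86562)=-0.28880, 0.1131×(-2.17948)=-0.24650, 0.1131×(-2.17948)=-0.24650, 0.1607×(-1.82822)=-0.29379, 0.1785×(-1.72317)=-0.30759, 0.125×(-2.07944)=-0.25993, 0.1548×(-1.86562)=-0.28880.
Sum = -1.93191, so H' = 1.932.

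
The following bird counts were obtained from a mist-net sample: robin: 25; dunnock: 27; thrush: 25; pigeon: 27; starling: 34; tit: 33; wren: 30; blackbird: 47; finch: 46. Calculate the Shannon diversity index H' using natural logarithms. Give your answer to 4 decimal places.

2.1689

Total N = 25+27+25+27+34+33+30+47+46 = 294, so the proportions are 0.085034, 0.091837, 0.085034, 0.091837, 0.115646, 0.112245, 0.102041, 0.159864, 0.156463 (working shown to 6 dp, full precision carried).
Each pᵢ ln pᵢ term: 0.085034×(-2.464704)=-0.209584, 0.091837×(-2.387743)=-0.219283, 0.085034×(-2.464704)=-0.209584, 0.091837×(-2.387743)=-0.219283, 0.115646×(-2.157219)=-0.249474, 0.112245×(-2.187072)=-0.245488, 0.102041×(-2.282382)=-0.232896, 0.159864×(-1.833432)=-0.293100, 0.156463×(-1.854938)=-0.290228.
Sum = -2.168919, so H' = 2.1689.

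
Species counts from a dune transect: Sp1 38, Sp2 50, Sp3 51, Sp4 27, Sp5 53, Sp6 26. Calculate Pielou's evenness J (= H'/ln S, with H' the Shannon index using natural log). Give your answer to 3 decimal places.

0.978

Total N = 38+50+51+27+53+26 = 245, so the proportions are 0.1551, 0.20408, 0.20816, 0.1102, 0.21633, 0.10612 (working shown to 5 dp, full precision carried).
H' = −Σ pᵢ ln pᵢ = −((-0.28906) + (-0.32433) + (-0.32670) + (-0.24305) + (-0.33119) + (-0.23805)) = 1.75238.
With S = 6 species, ln S = 1.79176, so J = 1.75238/1.79176 = 0.97802, i.e. 0.978 to 3 decimal places.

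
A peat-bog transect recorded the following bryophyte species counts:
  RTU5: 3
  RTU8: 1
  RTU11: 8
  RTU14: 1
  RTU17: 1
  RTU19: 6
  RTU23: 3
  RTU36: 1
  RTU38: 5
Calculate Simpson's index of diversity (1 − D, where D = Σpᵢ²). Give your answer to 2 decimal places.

0.83

Total N = 3+1+8+1+1+6+3+1+5 = 29, so the proportions are 0.1034, 0.0345, 0.2759, 0.0345, 0.0345, 0.2069, 0.1034, 0.0345, 0.1724 (working shown to 4 dp, full precision carried).
D = 0.1034² + 0.0345² + 0.2759² + 0.0345² + 0.0345² + 0.2069² + 0.1034² + 0.0345² + 0.1724² = 0.0107 + 0.0012 + 0.0761 + 0.0012 + 0.0012 + 0.0428 + 0.0107 + 0.0012 + 0.0297 = 0.1748.
So 1 − D = 0.8252, i.e. 0.83 to 2 decimal places.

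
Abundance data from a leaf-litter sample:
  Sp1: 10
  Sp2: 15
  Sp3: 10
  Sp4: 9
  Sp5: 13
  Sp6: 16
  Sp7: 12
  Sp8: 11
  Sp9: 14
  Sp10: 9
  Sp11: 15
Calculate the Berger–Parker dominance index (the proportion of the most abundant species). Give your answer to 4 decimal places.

0.1194

Total N = 10+15+10+9+13+16+12+11+14+9+15 = 134, so the proportions are 0.074627, 0.11194, 0.074627, 0.067164, 0.097015, 0.119403, 0.089552, 0.08209, 0.104478, 0.067164, 0.11194 (working shown to 6 dp, full precision carried).
The largest proportion is 0.119403, i.e. d = 0.1194 to 4 decimal places.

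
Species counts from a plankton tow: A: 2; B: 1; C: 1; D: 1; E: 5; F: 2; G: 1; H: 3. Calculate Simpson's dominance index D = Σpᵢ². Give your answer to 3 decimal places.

Total N = 2+1+1+1+5+2+1+3 = 16, so the proportions are 0.125, 0.0625, 0.0625, 0.0625, 0.3125, 0.125, 0.0625, 0.1875 (working shown to 5 dp, full precision carried).
D = 0.125² + 0.0625² + 0.0625² + 0.0625² + 0.3125² + 0.125² + 0.0625² + 0.1875² = 0.01562 + 0.00391 + 0.00391 + 0.00391 + 0.09766 + 0.01562 + 0.00391 + 0.03516 = 0.17969.
To 3 decimal places, D = 0.180.

0.180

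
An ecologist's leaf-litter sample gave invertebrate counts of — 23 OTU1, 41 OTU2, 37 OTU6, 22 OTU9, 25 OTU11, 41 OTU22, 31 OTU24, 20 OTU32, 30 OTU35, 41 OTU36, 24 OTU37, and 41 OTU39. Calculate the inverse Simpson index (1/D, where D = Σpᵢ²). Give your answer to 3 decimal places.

11.249

Total N = 23+41+37+22+25+41+31+20+30+41+24+41 = 376, so the proportions are 0.06117021, 0.10904255, 0.09840426, 0.05851064, 0.06648936, 0.10904255, 0.08244681, 0.05319149, 0.07978723, 0.10904255, 0.06382979, 0.10904255 (working shown to 8 dp, full precision carried).
D = 0.06117021² + 0.10904255² + 0.09840426² + 0.05851064² + 0.06648936² + 0.10904255² + 0.08244681² + 0.05319149² + 0.07978723² + 0.10904255² + 0.06382979² + 0.10904255² = 0.00374179 + 0.01189028 + 0.00968340 + 0.00342349 + 0.00442084 + 0.01189028 + 0.00679748 + 0.00282933 + 0.00636600 + 0.01189028 + 0.00407424 + 0.01189028 = 0.08889769.
So 1/D = 11.24889, i.e. 11.249 to 3 decimal places.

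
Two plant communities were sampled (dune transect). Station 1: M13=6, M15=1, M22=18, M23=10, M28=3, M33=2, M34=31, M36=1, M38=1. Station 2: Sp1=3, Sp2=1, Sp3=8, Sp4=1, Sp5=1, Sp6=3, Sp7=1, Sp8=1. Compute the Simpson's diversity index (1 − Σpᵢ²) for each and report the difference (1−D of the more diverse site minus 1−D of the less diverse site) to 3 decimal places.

Station 1: N=73, proportions 0.08219, 0.0137, 0.24658, 0.13699, 0.0411, 0.0274, 0.42466, 0.0137, 0.0137, giving 1−D = 0.73034 (working shown to 5 dp, full precision carried).
Station 2: N=19, proportions 0.15789, 0.05263, 0.42105, 0.05263, 0.05263, 0.15789, 0.05263, 0.05263, giving 1−D = 0.75900.
Difference = |0.73034 − 0.75900| = 0.02866, i.e. 0.029 to 3 decimal places.

0.029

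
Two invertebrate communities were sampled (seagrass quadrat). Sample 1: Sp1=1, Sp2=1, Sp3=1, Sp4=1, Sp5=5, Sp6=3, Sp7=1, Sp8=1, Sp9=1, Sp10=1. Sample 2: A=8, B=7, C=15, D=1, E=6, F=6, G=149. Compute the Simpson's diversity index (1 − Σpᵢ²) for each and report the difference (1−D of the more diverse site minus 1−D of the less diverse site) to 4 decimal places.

0.4493

Sample 1: N=16, proportions 0.0625, 0.0625, 0.0625, 0.0625, 0.3125, 0.1875, 0.0625, 0.0625, 0.0625, 0.0625, giving 1−D = 0.8359375 (working shown to 7 dp, full precision carried).
Sample 2: N=192, proportions 0.0416667, 0.0364583, 0.078125, 0.0052083, 0.03125, 0.03125, 0.7760417, giving 1−D = 0.3866102.
Difference = |0.8359375 − 0.3866102| = 0.4493273, i.e. 0.4493 to 4 decimal places.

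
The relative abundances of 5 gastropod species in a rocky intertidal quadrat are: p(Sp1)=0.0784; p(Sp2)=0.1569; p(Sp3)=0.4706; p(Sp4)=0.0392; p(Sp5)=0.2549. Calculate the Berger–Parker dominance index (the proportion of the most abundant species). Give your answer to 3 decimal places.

0.471

The largest proportion is 0.4706, i.e. d = 0.471 to 3 decimal places.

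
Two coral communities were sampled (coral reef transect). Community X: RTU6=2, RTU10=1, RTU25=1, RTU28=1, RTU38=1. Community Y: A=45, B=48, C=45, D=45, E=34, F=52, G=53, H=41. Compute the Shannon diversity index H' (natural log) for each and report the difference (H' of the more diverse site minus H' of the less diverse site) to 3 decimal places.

Community X: N=6, proportions 0.33333, 0.16667, 0.16667, 0.16667, 0.16667, giving H' = 1.56071 (working shown to 5 dp, full precision carried).
Community Y: N=363, proportions 0.12397, 0.13223, 0.12397, 0.12397, 0.09366, 0.14325, 0.14601, 0.11295, giving H' = 2.07137.
Difference = |1.56071 − 2.07137| = 0.51066, i.e. 0.511 to 3 decimal places.

0.511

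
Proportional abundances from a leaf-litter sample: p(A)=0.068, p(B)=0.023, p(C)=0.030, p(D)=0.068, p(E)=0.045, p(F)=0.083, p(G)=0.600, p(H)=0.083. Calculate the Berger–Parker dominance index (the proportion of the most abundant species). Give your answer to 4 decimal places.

The largest proportion is 0.6, i.e. d = 0.6000 to 4 decimal places.

0.6000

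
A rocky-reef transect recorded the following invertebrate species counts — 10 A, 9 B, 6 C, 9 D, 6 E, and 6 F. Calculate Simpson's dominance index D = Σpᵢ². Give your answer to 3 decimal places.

0.175

Total N = 10+9+6+9+6+6 = 46, so the proportions are 0.21739, 0.19565, 0.13043, 0.19565, 0.13043, 0.13043 (working shown to 5 dp, full precision carried).
D = 0.21739² + 0.19565² + 0.13043² + 0.19565² + 0.13043² + 0.13043² = 0.04726 + 0.03828 + 0.01701 + 0.03828 + 0.01701 + 0.01701 = 0.17486.
To 3 decimal places, D = 0.175.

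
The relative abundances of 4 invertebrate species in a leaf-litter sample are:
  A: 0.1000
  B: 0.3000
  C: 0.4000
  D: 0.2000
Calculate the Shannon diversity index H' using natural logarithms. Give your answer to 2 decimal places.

Each pᵢ ln pᵢ term (working shown to 4 dp, full precision carried): 0.1×(-2.3026)=-0.2303, 0.3×(-1.2040)=-0.3612, 0.4×(-0.9163)=-0.3665, 0.2×(-1.6094)=-0.3219.
Sum = -1.2799, so H' = 1.28.

1.28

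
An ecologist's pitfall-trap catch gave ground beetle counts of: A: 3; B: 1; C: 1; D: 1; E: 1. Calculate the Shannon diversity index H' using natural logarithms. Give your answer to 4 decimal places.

Total N = 3+1+1+1+1 = 7, so the proportions are 0.428571, 0.142857, 0.142857, 0.142857, 0.142857 (working shown to 6 dp, full precision carried).
Each pᵢ ln pᵢ term: 0.428571×(-0.847298)=-0.363128, 0.142857×(-1.945910)=-0.277987, 0.142857×(-1.945910)=-0.277987, 0.142857×(-1.945910)=-0.277987, 0.142857×(-1.945910)=-0.277987.
Sum = -1.475076, so H' = 1.4751.

1.4751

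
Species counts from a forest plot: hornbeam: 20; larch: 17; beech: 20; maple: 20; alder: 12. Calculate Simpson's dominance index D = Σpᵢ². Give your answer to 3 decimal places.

0.206

Total N = 20+17+20+20+12 = 89, so the proportions are 0.22472, 0.19101, 0.22472, 0.22472, 0.13483 (working shown to 5 dp, full precision carried).
D = 0.22472² + 0.19101² + 0.22472² + 0.22472² + 0.13483² = 0.05050 + 0.03649 + 0.05050 + 0.05050 + 0.01818 = 0.20616.
To 3 decimal places, D = 0.206.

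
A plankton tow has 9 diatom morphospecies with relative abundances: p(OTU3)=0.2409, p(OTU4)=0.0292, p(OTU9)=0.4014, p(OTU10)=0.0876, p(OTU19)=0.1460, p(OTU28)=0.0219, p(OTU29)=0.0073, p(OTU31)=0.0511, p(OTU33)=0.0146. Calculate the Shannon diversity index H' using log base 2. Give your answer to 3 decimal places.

Each pᵢ log₂ pᵢ term (working shown to 5 dp, full precision carried): 0.2409×(-2.05349)=-0.49469, 0.0292×(-5.09789)=-0.14886, 0.4014×(-1.31689)=-0.52860, 0.0876×(-3.51293)=-0.30773, 0.146×(-2.77596)=-0.40529, 0.0219×(-5.51293)=-0.12073, 0.0073×(-7.09789)=-0.05181, 0.0511×(-4.29053)=-0.21925, 0.0146×(-6.09789)=-0.08903.
Sum = -2.36599, so H' = 2.366.

2.366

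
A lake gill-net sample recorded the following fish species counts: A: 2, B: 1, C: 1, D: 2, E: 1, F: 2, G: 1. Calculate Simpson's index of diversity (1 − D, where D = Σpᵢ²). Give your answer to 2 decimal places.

0.84

Total N = 2+1+1+2+1+2+1 = 10, so the proportions are 0.2, 0.1, 0.1, 0.2, 0.1, 0.2, 0.1 (working shown to 4 dp, full precision carried).
D = 0.2² + 0.1² + 0.1² + 0.2² + 0.1² + 0.2² + 0.1² = 0.0400 + 0.0100 + 0.0100 + 0.0400 + 0.0100 + 0.0400 + 0.0100 = 0.1600.
So 1 − D = 0.8400, i.e. 0.84 to 2 decimal places.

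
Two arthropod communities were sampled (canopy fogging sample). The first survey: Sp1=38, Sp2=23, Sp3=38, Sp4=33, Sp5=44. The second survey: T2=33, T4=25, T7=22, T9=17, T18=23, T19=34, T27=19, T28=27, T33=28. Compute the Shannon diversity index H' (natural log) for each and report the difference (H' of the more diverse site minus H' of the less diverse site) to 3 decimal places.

The first survey: N=176, proportions 0.21591, 0.13068, 0.21591, 0.1875, 0.25, giving H' = 1.58831 (working shown to 5 dp, full precision carried).
The second survey: N=228, proportions 0.14474, 0.10965, 0.09649, 0.07456, 0.10088, 0.14912, 0.08333, 0.11842, 0.12281, giving H' = 2.17377.
Difference = |1.58831 − 2.17377| = 0.58546, i.e. 0.585 to 3 decimal places.

0.585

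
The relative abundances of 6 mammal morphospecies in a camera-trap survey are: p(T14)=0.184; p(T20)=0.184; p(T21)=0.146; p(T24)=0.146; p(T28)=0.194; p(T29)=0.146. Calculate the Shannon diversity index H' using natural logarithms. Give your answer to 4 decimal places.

1.7839

Each pᵢ ln pᵢ term (working shown to 6 dp, full precision carried): 0.184×(-1.692820)=-0.311479, 0.184×(-1.692820)=-0.311479, 0.146×(-1.924149)=-0.280926, 0.146×(-1.924149)=-0.280926, 0.194×(-1.639897)=-0.318140, 0.146×(-1.924149)=-0.280926.
Sum = -1.783875, so H' = 1.7839.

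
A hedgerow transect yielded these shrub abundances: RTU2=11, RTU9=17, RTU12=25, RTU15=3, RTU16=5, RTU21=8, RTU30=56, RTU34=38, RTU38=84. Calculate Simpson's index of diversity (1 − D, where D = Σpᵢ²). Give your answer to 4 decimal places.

Total N = 11+17+25+3+5+8+56+38+84 = 247, so the proportions are 0.044534, 0.068826, 0.101215, 0.012146, 0.020243, 0.032389, 0.226721, 0.153846, 0.340081 (working shown to 6 dp, full precision carried).
D = 0.044534² + 0.068826² + 0.101215² + 0.012146² + 0.020243² + 0.032389² + 0.226721² + 0.153846² + 0.340081² = 0.001983 + 0.004737 + 0.010244 + 0.000148 + 0.000410 + 0.001049 + 0.051402 + 0.023669 + 0.115655 = 0.209297.
So 1 − D = 0.790703, i.e. 0.7907 to 4 decimal places.

0.7907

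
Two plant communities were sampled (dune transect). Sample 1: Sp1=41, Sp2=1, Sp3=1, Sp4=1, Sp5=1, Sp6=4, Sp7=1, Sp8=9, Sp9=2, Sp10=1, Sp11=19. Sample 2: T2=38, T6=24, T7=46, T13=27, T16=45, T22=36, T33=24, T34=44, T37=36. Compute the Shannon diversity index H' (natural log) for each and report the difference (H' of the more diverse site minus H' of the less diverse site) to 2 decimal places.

0.67

Sample 1: N=81, proportions 0.5062, 0.0123, 0.0123, 0.0123, 0.0123, 0.0494, 0.0123, 0.1111, 0.0247, 0.0123, 0.2346, giving H' = 1.4944 (working shown to 4 dp, full precision carried).
Sample 2: N=320, proportions 0.1187, 0.075, 0.1437, 0.0844, 0.1406, 0.1125, 0.075, 0.1375, 0.1125, giving H' = 2.1693.
Difference = |1.4944 − 2.1693| = 0.6749, i.e. 0.67 to 2 decimal places.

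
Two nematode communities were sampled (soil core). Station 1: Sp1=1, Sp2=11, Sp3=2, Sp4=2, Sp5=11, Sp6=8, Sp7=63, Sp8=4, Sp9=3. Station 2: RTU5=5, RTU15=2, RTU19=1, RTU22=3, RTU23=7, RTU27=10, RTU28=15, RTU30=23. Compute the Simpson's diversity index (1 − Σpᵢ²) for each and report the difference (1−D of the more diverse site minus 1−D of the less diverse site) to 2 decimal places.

Station 1: N=105, proportions 0.00952, 0.10476, 0.01905, 0.01905, 0.10476, 0.07619, 0.6, 0.0381, 0.02857, giving 1−D = 0.60916 (working shown to 5 dp, full precision carried).
Station 2: N=66, proportions 0.07576, 0.0303, 0.01515, 0.04545, 0.10606, 0.15152, 0.22727, 0.34848, giving 1−D = 0.78375.
Difference = |0.60916 − 0.78375| = 0.17459, i.e. 0.17 to 2 decimal places.

0.17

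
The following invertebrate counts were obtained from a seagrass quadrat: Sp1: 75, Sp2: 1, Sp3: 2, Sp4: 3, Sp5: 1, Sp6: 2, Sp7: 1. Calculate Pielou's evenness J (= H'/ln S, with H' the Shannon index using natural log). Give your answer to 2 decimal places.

Total N = 75+1+2+3+1+2+1 = 85, so the proportions are 0.8824, 0.0118, 0.0235, 0.0353, 0.0118, 0.0235, 0.0118 (working shown to 4 dp, full precision carried).
H' = −Σ pᵢ ln pᵢ = −((-0.1104) + (-0.0523) + (-0.0882) + (-0.1180) + (-0.0523) + (-0.0882) + (-0.0523)) = 0.5617.
With S = 7 species, ln S = 1.9459, so J = 0.5617/1.9459 = 0.2887, i.e. 0.29 to 2 decimal places.

0.29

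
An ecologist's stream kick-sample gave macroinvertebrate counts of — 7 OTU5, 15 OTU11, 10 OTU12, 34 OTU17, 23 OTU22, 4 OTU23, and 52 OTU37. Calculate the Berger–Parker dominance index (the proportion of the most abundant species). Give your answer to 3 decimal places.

Total N = 7+15+10+34+23+4+52 = 145, so the proportions are 0.04828, 0.10345, 0.06897, 0.23448, 0.15862, 0.02759, 0.35862 (working shown to 5 dp, full precision carried).
The largest proportion is 0.35862, i.e. d = 0.359 to 3 decimal places.

0.359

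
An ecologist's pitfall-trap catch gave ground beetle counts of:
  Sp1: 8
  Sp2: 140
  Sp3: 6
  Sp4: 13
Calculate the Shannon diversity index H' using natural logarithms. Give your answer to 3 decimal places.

Total N = 8+140+6+13 = 167, so the proportions are 0.0479, 0.83832, 0.03593, 0.07784 (working shown to 5 dp, full precision carried).
Each pᵢ ln pᵢ term: 0.0479×(-3.03855)=-0.14556, 0.83832×(-0.17635)=-0.14784, 0.03593×(-3.32623)=-0.11951, 0.07784×(-2.55304)=-0.19874.
Sum = -0.61164, so H' = 0.612.

0.612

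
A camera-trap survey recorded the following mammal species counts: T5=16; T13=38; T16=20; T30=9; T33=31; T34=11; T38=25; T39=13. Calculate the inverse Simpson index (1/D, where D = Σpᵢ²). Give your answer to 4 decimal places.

6.5489

Total N = 16+38+20+9+31+11+25+13 = 163, so the proportions are 0.09815951, 0.23312883, 0.12269939, 0.05521472, 0.19018405, 0.06748466, 0.15337423, 0.0797546 (working shown to 8 dp, full precision carried).
D = 0.09815951² + 0.23312883² + 0.12269939² + 0.05521472² + 0.19018405² + 0.06748466² + 0.15337423² + 0.0797546² = 0.00963529 + 0.05434905 + 0.01505514 + 0.00304867 + 0.03616997 + 0.00455418 + 0.02352366 + 0.00636080 = 0.15269675.
So 1/D = 6.548928, i.e. 6.5489 to 4 decimal places.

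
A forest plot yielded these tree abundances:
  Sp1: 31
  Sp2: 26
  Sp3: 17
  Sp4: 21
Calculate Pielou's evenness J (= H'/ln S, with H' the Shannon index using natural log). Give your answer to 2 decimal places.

Total N = 31+26+17+21 = 95, so the proportions are 0.3263, 0.2737, 0.1789, 0.2211 (working shown to 4 dp, full precision carried).
H' = −Σ pᵢ ln pᵢ = −((-0.3654) + (-0.3546) + (-0.3079) + (-0.3336)) = 1.3616.
With S = 4 species, ln S = 1.3863, so J = 1.3616/1.3863 = 0.9822, i.e. 0.98 to 2 decimal places.

0.98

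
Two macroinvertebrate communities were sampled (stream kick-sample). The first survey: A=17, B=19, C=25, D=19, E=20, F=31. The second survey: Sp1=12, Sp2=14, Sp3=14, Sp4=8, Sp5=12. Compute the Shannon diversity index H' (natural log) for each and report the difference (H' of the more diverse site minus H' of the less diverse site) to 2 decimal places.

0.18

The first survey: N=131, proportions 0.12977, 0.14504, 0.19084, 0.14504, 0.15267, 0.23664, giving H' = 1.76914 (working shown to 5 dp, full precision carried).
The second survey: N=60, proportions 0.2, 0.23333, 0.23333, 0.13333, 0.2, giving H' = 1.59156.
Difference = |1.76914 − 1.59156| = 0.17758, i.e. 0.18 to 2 decimal places.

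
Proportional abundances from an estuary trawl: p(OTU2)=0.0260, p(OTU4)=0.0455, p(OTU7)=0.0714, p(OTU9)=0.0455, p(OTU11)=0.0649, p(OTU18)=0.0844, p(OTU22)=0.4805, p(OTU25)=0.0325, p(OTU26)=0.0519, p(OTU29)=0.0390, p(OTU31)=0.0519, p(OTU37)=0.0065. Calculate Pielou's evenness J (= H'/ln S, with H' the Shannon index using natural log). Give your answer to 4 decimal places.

H' = −Σ pᵢ ln pᵢ = −((-0.094891) + (-0.140597) + (-0.188457) + (-0.140597) + (-0.177496) + (-0.208653) + (-0.352172) + (-0.111362) + (-0.153543) + (-0.126524) + (-0.153543) + (-0.032734)) = 1.880567 (working shown to 6 dp, full precision carried).
With S = 12 species, ln S = 2.484907, so J = 1.880567/2.484907 = 0.756796, i.e. 0.7568 to 4 decimal places.

0.7568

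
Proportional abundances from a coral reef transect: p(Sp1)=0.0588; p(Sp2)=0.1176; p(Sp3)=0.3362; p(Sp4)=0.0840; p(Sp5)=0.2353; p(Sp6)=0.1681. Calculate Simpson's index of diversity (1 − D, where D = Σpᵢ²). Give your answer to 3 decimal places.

0.779

D = 0.0588² + 0.1176² + 0.3362² + 0.084² + 0.2353² + 0.1681² = 0.00346 + 0.01383 + 0.11303 + 0.00706 + 0.05537 + 0.02826 = 0.22100 (working shown to 5 dp, full precision carried).
So 1 − D = 0.77900, i.e. 0.779 to 3 decimal places.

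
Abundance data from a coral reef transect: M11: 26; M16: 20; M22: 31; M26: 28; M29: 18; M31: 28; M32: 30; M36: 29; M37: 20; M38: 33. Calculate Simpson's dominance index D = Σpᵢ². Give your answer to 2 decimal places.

0.10

Total N = 26+20+31+28+18+28+30+29+20+33 = 263, so the proportions are 0.0989, 0.076, 0.1179, 0.1065, 0.0684, 0.1065, 0.1141, 0.1103, 0.076, 0.1255 (working shown to 4 dp, full precision carried).
D = 0.0989² + 0.076² + 0.1179² + 0.1065² + 0.0684² + 0.1065² + 0.1141² + 0.1103² + 0.076² + 0.1255² = 0.0098 + 0.0058 + 0.0139 + 0.0113 + 0.0047 + 0.0113 + 0.0130 + 0.0122 + 0.0058 + 0.0157 = 0.1035.
To 2 decimal places, D = 0.10.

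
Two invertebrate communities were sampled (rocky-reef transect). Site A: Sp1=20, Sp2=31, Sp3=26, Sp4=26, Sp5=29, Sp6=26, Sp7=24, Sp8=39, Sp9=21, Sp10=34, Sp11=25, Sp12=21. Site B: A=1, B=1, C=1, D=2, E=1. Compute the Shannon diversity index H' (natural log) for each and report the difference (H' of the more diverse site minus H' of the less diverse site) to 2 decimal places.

0.90

Site A: N=322, proportions 0.0621, 0.0963, 0.0807, 0.0807, 0.0901, 0.0807, 0.0745, 0.1211, 0.0652, 0.1056, 0.0776, 0.0652, giving H' = 2.4654 (working shown to 4 dp, full precision carried).
Site B: N=6, proportions 0.1667, 0.1667, 0.1667, 0.3333, 0.1667, giving H' = 1.5607.
Difference = |2.4654 − 1.5607| = 0.9047, i.e. 0.90 to 2 decimal places.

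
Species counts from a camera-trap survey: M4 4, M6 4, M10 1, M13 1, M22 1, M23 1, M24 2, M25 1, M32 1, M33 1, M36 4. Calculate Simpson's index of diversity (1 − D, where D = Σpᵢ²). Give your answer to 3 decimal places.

Total N = 4+4+1+1+1+1+2+1+1+1+4 = 21, so the proportions are 0.19048, 0.19048, 0.04762, 0.04762, 0.04762, 0.04762, 0.09524, 0.04762, 0.04762, 0.04762, 0.19048 (working shown to 5 dp, full precision carried).
D = 0.19048² + 0.19048² + 0.04762² + 0.04762² + 0.04762² + 0.04762² + 0.09524² + 0.04762² + 0.04762² + 0.04762² + 0.19048² = 0.03628 + 0.03628 + 0.00227 + 0.00227 + 0.00227 + 0.00227 + 0.00907 + 0.00227 + 0.00227 + 0.00227 + 0.03628 = 0.13379.
So 1 − D = 0.86621, i.e. 0.866 to 3 decimal places.

0.866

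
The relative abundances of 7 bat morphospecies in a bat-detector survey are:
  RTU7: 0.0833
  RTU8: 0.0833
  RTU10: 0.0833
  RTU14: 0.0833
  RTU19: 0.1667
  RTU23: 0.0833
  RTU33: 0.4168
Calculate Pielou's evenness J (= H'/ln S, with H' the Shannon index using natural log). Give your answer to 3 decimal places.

0.873

H' = −Σ pᵢ ln pᵢ = −((-0.20703) + (-0.20703) + (-0.20703) + (-0.20703) + (-0.29865) + (-0.20703) + (-0.36476)) = 1.69855 (working shown to 5 dp, full precision carried).
With S = 7 species, ln S = 1.94591, so J = 1.69855/1.94591 = 0.87288, i.e. 0.873 to 3 decimal places.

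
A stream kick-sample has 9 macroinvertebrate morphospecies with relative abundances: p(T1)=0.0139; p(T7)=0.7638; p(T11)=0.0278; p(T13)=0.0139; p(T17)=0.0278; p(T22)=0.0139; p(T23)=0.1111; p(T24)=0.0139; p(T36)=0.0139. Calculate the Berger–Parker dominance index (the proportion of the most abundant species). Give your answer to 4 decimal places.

0.7638

The largest proportion is 0.7638, i.e. d = 0.7638 to 4 decimal places.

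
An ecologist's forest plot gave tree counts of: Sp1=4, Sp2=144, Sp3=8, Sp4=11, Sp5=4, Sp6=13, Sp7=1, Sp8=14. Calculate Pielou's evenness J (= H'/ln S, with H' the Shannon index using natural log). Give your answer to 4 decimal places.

0.5155

Total N = 4+144+8+11+4+13+1+14 = 199, so the proportions are 0.020101, 0.723618, 0.040201, 0.055276, 0.020101, 0.065327, 0.005025, 0.070352 (working shown to 6 dp, full precision carried).
H' = −Σ pᵢ ln pᵢ = −((-0.078533) + (-0.234084) + (-0.129201) + (-0.160048) + (-0.078533) + (-0.178234) + (-0.026600) + (-0.186731)) = 1.071963.
With S = 8 species, ln S = 2.079442, so J = 1.071963/2.079442 = 0.515505, i.e. 0.5155 to 4 decimal places.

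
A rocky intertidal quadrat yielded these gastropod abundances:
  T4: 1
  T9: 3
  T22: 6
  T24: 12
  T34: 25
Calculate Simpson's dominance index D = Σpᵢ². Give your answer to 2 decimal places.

Total N = 1+3+6+12+25 = 47, so the proportions are 0.0213, 0.0638, 0.1277, 0.2553, 0.5319 (working shown to 4 dp, full precision carried).
D = 0.0213² + 0.0638² + 0.1277² + 0.2553² + 0.5319² = 0.0005 + 0.0041 + 0.0163 + 0.0652 + 0.2829 = 0.3689.
To 2 decimal places, D = 0.37.

0.37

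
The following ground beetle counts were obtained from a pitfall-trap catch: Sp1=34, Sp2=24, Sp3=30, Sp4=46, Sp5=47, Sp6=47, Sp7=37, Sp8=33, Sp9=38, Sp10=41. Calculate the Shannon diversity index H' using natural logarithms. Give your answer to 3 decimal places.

2.283

Total N = 34+24+30+46+47+47+37+33+38+41 = 377, so the proportions are 0.09019, 0.06366, 0.07958, 0.12202, 0.12467, 0.12467, 0.09814, 0.08753, 0.1008, 0.10875 (working shown to 5 dp, full precision carried).
Each pᵢ ln pᵢ term: 0.09019×(-2.40588)=-0.21698, 0.06366×(-2.75419)=-0.17533, 0.07958×(-2.53105)=-0.20141, 0.12202×(-2.10360)=-0.25667, 0.12467×(-2.08210)=-0.25957, 0.12467×(-2.08210)=-0.25957, 0.09814×(-2.32133)=-0.22782, 0.08753×(-2.43574)=-0.21321, 0.1008×(-2.29466)=-0.23129, 0.10875×(-2.21867)=-0.24129.
Sum = -2.28315, so H' = 2.283.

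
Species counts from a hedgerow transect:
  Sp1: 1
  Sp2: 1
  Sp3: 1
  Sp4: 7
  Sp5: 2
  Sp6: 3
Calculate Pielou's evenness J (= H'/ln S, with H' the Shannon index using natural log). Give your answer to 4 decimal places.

Total N = 1+1+1+7+2+3 = 15, so the proportions are 0.066667, 0.066667, 0.066667, 0.466667, 0.133333, 0.2 (working shown to 6 dp, full precision carried).
H' = −Σ pᵢ ln pᵢ = −((-0.180537) + (-0.180537) + (-0.180537) + (-0.355665) + (-0.268654) + (-0.321888)) = 1.487817.
With S = 6 species, ln S = 1.791759, so J = 1.487817/1.791759 = 0.830366, i.e. 0.8304 to 4 decimal places.

0.8304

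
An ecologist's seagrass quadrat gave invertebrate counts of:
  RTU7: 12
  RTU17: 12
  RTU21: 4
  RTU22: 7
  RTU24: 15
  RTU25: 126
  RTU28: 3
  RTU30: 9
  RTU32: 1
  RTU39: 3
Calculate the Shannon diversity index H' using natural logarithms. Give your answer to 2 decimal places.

Total N = 12+12+4+7+15+126+3+9+1+3 = 192, so the proportions are 0.0625, 0.0625, 0.0208, 0.0365, 0.0781, 0.6562, 0.0156, 0.0469, 0.0052, 0.0156 (working shown to 4 dp, full precision carried).
Each pᵢ ln pᵢ term: 0.0625×(-2.7726)=-0.1733, 0.0625×(-2.7726)=-0.1733, 0.0208×(-3.8712)=-0.0807, 0.0365×(-3.3116)=-0.1207, 0.0781×(-2.5494)=-0.1992, 0.6562×(-0.4212)=-0.2764, 0.0156×(-4.1589)=-0.0650, 0.0469×(-3.0603)=-0.1435, 0.0052×(-5.2575)=-0.0274, 0.0156×(-4.1589)=-0.0650.
Sum = -1.3244, so H' = 1.32.

1.32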